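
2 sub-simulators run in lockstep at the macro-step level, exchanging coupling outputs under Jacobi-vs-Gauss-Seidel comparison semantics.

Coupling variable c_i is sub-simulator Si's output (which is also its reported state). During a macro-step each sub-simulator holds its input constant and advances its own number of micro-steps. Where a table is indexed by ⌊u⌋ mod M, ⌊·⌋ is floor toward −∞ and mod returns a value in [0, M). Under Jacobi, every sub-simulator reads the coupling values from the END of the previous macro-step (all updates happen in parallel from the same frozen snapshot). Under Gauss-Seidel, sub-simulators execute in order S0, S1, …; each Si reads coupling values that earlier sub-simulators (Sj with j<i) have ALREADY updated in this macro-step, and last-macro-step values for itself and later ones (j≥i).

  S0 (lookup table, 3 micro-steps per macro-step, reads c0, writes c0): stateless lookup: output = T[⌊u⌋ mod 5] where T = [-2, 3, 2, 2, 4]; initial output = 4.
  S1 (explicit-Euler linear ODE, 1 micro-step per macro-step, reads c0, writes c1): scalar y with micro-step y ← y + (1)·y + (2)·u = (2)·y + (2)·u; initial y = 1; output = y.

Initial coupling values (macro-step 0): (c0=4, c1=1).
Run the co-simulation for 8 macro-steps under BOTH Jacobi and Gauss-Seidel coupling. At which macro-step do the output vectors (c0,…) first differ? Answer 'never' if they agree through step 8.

[Jacobi] macro 1: S0 reads c0=4 → after 3×micro: 4; S1 reads c0=4 → after 1×micro: 10 ⇒ (c0=4, c1=10)
[Jacobi] macro 2: S0 reads c0=4 → after 3×micro: 4; S1 reads c0=4 → after 1×micro: 28 ⇒ (c0=4, c1=28)
[Jacobi] macro 3: S0 reads c0=4 → after 3×micro: 4; S1 reads c0=4 → after 1×micro: 64 ⇒ (c0=4, c1=64)
[Jacobi] macro 4: S0 reads c0=4 → after 3×micro: 4; S1 reads c0=4 → after 1×micro: 136 ⇒ (c0=4, c1=136)
[Jacobi] macro 5: S0 reads c0=4 → after 3×micro: 4; S1 reads c0=4 → after 1×micro: 280 ⇒ (c0=4, c1=280)
[Jacobi] macro 6: S0 reads c0=4 → after 3×micro: 4; S1 reads c0=4 → after 1×micro: 568 ⇒ (c0=4, c1=568)
[Jacobi] macro 7: S0 reads c0=4 → after 3×micro: 4; S1 reads c0=4 → after 1×micro: 1144 ⇒ (c0=4, c1=1144)
[Jacobi] macro 8: S0 reads c0=4 → after 3×micro: 4; S1 reads c0=4 → after 1×micro: 2296 ⇒ (c0=4, c1=2296)
[Gauss-Seidel] macro 1: S0 reads c0=4 → after 3×micro: 4; S1 reads c0=4 → after 1×micro: 10 ⇒ (c0=4, c1=10)
[Gauss-Seidel] macro 2: S0 reads c0=4 → after 3×micro: 4; S1 reads c0=4 → after 1×micro: 28 ⇒ (c0=4, c1=28)
[Gauss-Seidel] macro 3: S0 reads c0=4 → after 3×micro: 4; S1 reads c0=4 → after 1×micro: 64 ⇒ (c0=4, c1=64)
[Gauss-Seidel] macro 4: S0 reads c0=4 → after 3×micro: 4; S1 reads c0=4 → after 1×micro: 136 ⇒ (c0=4, c1=136)
[Gauss-Seidel] macro 5: S0 reads c0=4 → after 3×micro: 4; S1 reads c0=4 → after 1×micro: 280 ⇒ (c0=4, c1=280)
[Gauss-Seidel] macro 6: S0 reads c0=4 → after 3×micro: 4; S1 reads c0=4 → after 1×micro: 568 ⇒ (c0=4, c1=568)
[Gauss-Seidel] macro 7: S0 reads c0=4 → after 3×micro: 4; S1 reads c0=4 → after 1×micro: 1144 ⇒ (c0=4, c1=1144)
[Gauss-Seidel] macro 8: S0 reads c0=4 → after 3×micro: 4; S1 reads c0=4 → after 1×micro: 2296 ⇒ (c0=4, c1=2296)

first divergence at macro-step: never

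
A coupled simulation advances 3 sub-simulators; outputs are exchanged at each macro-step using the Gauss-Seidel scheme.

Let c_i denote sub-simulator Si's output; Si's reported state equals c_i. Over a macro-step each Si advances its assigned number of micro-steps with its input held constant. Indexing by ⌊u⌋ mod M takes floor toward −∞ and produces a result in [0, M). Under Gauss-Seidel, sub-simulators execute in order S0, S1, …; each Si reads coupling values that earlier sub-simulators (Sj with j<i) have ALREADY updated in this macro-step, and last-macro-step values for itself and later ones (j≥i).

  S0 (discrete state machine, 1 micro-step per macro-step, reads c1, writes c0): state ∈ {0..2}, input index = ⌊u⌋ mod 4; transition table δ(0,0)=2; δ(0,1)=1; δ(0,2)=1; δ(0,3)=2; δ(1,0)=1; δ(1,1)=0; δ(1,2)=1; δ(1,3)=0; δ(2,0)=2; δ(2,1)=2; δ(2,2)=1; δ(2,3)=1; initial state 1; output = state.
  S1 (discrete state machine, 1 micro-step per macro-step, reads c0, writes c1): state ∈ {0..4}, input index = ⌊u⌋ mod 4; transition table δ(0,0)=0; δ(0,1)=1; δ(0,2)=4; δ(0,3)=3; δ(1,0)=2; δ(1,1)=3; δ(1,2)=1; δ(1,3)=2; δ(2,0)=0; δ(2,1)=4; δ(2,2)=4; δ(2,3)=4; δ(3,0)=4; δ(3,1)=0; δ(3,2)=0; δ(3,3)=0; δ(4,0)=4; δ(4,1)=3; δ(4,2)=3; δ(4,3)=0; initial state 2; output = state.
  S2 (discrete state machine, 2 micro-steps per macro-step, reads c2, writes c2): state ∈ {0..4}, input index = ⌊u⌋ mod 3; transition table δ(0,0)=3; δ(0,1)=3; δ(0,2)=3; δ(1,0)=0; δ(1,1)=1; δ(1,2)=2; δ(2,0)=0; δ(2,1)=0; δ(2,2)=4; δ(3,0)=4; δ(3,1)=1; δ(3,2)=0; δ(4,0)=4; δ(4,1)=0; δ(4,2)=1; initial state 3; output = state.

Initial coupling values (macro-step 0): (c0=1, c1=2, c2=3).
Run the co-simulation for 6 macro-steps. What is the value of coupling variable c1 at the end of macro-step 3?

c1 at macro-step 3 = 4

macro 1: S0 reads c1=2 → after 1×micro: 1; S1 reads c0=1 → after 1×micro: 4; S2 reads c2=3 → after 2×micro: 4 ⇒ (c0=1, c1=4, c2=4)
macro 2: S0 reads c1=4 → after 1×micro: 1; S1 reads c0=1 → after 1×micro: 3; S2 reads c2=4 → after 2×micro: 3 ⇒ (c0=1, c1=3, c2=3)
macro 3: S0 reads c1=3 → after 1×micro: 0; S1 reads c0=0 → after 1×micro: 4; S2 reads c2=3 → after 2×micro: 4 ⇒ (c0=0, c1=4, c2=4)
macro 4: S0 reads c1=4 → after 1×micro: 2; S1 reads c0=2 → after 1×micro: 3; S2 reads c2=4 → after 2×micro: 3 ⇒ (c0=2, c1=3, c2=3)
macro 5: S0 reads c1=3 → after 1×micro: 1; S1 reads c0=1 → after 1×micro: 0; S2 reads c2=3 → after 2×micro: 4 ⇒ (c0=1, c1=0, c2=4)
macro 6: S0 reads c1=0 → after 1×micro: 1; S1 reads c0=1 → after 1×micro: 1; S2 reads c2=4 → after 2×micro: 3 ⇒ (c0=1, c1=1, c2=3)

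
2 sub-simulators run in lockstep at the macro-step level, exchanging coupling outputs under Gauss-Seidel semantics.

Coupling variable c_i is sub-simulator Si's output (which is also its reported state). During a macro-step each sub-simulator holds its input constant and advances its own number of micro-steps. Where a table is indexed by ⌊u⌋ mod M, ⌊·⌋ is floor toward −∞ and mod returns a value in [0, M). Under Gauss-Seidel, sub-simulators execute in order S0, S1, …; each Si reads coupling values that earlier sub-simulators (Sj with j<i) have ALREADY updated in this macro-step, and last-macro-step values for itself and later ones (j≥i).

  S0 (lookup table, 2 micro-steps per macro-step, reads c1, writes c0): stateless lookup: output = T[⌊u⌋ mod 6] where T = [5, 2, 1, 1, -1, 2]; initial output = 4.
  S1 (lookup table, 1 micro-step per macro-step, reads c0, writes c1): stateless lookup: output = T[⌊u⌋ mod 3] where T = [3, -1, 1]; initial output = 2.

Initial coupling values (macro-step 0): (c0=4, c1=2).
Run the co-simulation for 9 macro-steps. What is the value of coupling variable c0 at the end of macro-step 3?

c0 at macro-step 3 = 2

macro 1: S0 reads c1=2 → after 2×micro: 1; S1 reads c0=1 → after 1×micro: -1 ⇒ (c0=1, c1=-1)
macro 2: S0 reads c1=-1 → after 2×micro: 2; S1 reads c0=2 → after 1×micro: 1 ⇒ (c0=2, c1=1)
macro 3: S0 reads c1=1 → after 2×micro: 2; S1 reads c0=2 → after 1×micro: 1 ⇒ (c0=2, c1=1)
macro 4: S0 reads c1=1 → after 2×micro: 2; S1 reads c0=2 → after 1×micro: 1 ⇒ (c0=2, c1=1)
macro 5: S0 reads c1=1 → after 2×micro: 2; S1 reads c0=2 → after 1×micro: 1 ⇒ (c0=2, c1=1)
macro 6: S0 reads c1=1 → after 2×micro: 2; S1 reads c0=2 → after 1×micro: 1 ⇒ (c0=2, c1=1)
macro 7: S0 reads c1=1 → after 2×micro: 2; S1 reads c0=2 → after 1×micro: 1 ⇒ (c0=2, c1=1)
macro 8: S0 reads c1=1 → after 2×micro: 2; S1 reads c0=2 → after 1×micro: 1 ⇒ (c0=2, c1=1)
macro 9: S0 reads c1=1 → after 2×micro: 2; S1 reads c0=2 → after 1×micro: 1 ⇒ (c0=2, c1=1)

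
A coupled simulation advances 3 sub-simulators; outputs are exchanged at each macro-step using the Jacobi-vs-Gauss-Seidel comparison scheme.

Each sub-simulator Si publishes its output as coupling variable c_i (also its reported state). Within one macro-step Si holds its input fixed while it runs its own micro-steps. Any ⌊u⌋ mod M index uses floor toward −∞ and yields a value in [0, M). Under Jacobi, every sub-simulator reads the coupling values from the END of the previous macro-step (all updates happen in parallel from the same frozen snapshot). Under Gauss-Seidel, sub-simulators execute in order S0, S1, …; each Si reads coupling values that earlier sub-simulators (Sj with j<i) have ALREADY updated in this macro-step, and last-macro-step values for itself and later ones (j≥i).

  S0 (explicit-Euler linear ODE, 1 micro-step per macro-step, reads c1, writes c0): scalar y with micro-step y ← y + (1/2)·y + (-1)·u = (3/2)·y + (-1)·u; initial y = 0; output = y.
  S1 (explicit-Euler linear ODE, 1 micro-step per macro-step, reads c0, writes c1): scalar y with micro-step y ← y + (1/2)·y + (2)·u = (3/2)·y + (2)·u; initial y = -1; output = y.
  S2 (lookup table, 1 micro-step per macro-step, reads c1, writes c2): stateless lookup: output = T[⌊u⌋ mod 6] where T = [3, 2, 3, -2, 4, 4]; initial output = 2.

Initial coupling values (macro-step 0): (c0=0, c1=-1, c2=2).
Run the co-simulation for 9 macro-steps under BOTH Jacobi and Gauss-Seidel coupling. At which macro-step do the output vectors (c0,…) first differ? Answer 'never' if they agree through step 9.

first divergence at macro-step: 1

[Jacobi] macro 1: S0 reads c1=-1 → after 1×micro: 1; S1 reads c0=0 → after 1×micro: -3/2; S2 reads c1=-1 → after 1×micro: 4 ⇒ (c0=1, c1=-3/2, c2=4)
[Jacobi] macro 2: S0 reads c1=-3/2 → after 1×micro: 3; S1 reads c0=1 → after 1×micro: -1/4; S2 reads c1=-3/2 → after 1×micro: 4 ⇒ (c0=3, c1=-1/4, c2=4)
[Jacobi] macro 3: S0 reads c1=-1/4 → after 1×micro: 19/4; S1 reads c0=3 → after 1×micro: 45/8; S2 reads c1=-1/4 → after 1×micro: 4 ⇒ (c0=19/4, c1=45/8, c2=4)
[Jacobi] macro 4: S0 reads c1=45/8 → after 1×micro: 3/2; S1 reads c0=19/4 → after 1×micro: 287/16; S2 reads c1=45/8 → after 1×micro: 4 ⇒ (c0=3/2, c1=287/16, c2=4)
[Jacobi] macro 5: S0 reads c1=287/16 → after 1×micro: -251/16; S1 reads c0=3/2 → after 1×micro: 957/32; S2 reads c1=287/16 → after 1×micro: 4 ⇒ (c0=-251/16, c1=957/32, c2=4)
[Jacobi] macro 6: S0 reads c1=957/32 → after 1×micro: -855/16; S1 reads c0=-251/16 → after 1×micro: 863/64; S2 reads c1=957/32 → after 1×micro: 4 ⇒ (c0=-855/16, c1=863/64, c2=4)
[Jacobi] macro 7: S0 reads c1=863/64 → after 1×micro: -5993/64; S1 reads c0=-855/16 → after 1×micro: -11091/128; S2 reads c1=863/64 → after 1×micro: 2 ⇒ (c0=-5993/64, c1=-11091/128, c2=2)
[Jacobi] macro 8: S0 reads c1=-11091/128 → after 1×micro: -861/16; S1 reads c0=-5993/64 → after 1×micro: -81217/256; S2 reads c1=-11091/128 → after 1×micro: -2 ⇒ (c0=-861/16, c1=-81217/256, c2=-2)
[Jacobi] macro 9: S0 reads c1=-81217/256 → after 1×micro: 60553/256; S1 reads c0=-861/16 → after 1×micro: -298755/512; S2 reads c1=-81217/256 → after 1×micro: 3 ⇒ (c0=60553/256, c1=-298755/512, c2=3)
[Gauss-Seidel] macro 1: S0 reads c1=-1 → after 1×micro: 1; S1 reads c0=1 → after 1×micro: 1/2; S2 reads c1=1/2 → after 1×micro: 3 ⇒ (c0=1, c1=1/2, c2=3)
[Gauss-Seidel] macro 2: S0 reads c1=1/2 → after 1×micro: 1; S1 reads c0=1 → after 1×micro: 11/4; S2 reads c1=11/4 → after 1×micro: 3 ⇒ (c0=1, c1=11/4, c2=3)
[Gauss-Seidel] macro 3: S0 reads c1=11/4 → after 1×micro: -5/4; S1 reads c0=-5/4 → after 1×micro: 13/8; S2 reads c1=13/8 → after 1×micro: 2 ⇒ (c0=-5/4, c1=13/8, c2=2)
[Gauss-Seidel] macro 4: S0 reads c1=13/8 → after 1×micro: -7/2; S1 reads c0=-7/2 → after 1×micro: -73/16; S2 reads c1=-73/16 → after 1×micro: 2 ⇒ (c0=-7/2, c1=-73/16, c2=2)
[Gauss-Seidel] macro 5: S0 reads c1=-73/16 → after 1×micro: -11/16; S1 reads c0=-11/16 → after 1×micro: -263/32; S2 reads c1=-263/32 → after 1×micro: -2 ⇒ (c0=-11/16, c1=-263/32, c2=-2)
[Gauss-Seidel] macro 6: S0 reads c1=-263/32 → after 1×micro: 115/16; S1 reads c0=115/16 → after 1×micro: 131/64; S2 reads c1=131/64 → after 1×micro: 3 ⇒ (c0=115/16, c1=131/64, c2=3)
[Gauss-Seidel] macro 7: S0 reads c1=131/64 → after 1×micro: 559/64; S1 reads c0=559/64 → after 1×micro: 2629/128; S2 reads c1=2629/128 → after 1×micro: 3 ⇒ (c0=559/64, c1=2629/128, c2=3)
[Gauss-Seidel] macro 8: S0 reads c1=2629/128 → after 1×micro: -119/16; S1 reads c0=-119/16 → after 1×micro: 4079/256; S2 reads c1=4079/256 → after 1×micro: -2 ⇒ (c0=-119/16, c1=4079/256, c2=-2)
[Gauss-Seidel] macro 9: S0 reads c1=4079/256 → after 1×micro: -6935/256; S1 reads c0=-6935/256 → after 1×micro: -15503/512; S2 reads c1=-15503/512 → after 1×micro: 4 ⇒ (c0=-6935/256, c1=-15503/512, c2=4)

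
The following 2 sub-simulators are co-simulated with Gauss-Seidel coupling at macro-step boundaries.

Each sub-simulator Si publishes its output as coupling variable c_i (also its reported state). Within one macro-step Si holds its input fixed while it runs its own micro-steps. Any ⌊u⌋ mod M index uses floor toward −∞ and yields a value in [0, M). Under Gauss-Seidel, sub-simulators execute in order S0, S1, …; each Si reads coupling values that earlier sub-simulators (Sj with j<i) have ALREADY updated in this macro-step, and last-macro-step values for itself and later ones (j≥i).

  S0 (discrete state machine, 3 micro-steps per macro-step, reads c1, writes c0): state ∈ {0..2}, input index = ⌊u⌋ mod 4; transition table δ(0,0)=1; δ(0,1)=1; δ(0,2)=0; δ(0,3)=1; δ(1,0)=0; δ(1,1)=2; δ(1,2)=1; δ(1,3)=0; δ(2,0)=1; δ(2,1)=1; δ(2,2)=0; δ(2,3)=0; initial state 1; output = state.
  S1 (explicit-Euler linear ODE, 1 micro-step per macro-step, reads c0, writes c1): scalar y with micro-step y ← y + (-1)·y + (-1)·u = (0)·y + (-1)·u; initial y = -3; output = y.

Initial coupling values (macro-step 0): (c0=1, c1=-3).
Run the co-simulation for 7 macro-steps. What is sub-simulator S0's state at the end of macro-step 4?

S0 state at macro-step 4 = 0

macro 1: S0 reads c1=-3 → after 3×micro: 2; S1 reads c0=2 → after 1×micro: -2 ⇒ (c0=2, c1=-2)
macro 2: S0 reads c1=-2 → after 3×micro: 0; S1 reads c0=0 → after 1×micro: 0 ⇒ (c0=0, c1=0)
macro 3: S0 reads c1=0 → after 3×micro: 1; S1 reads c0=1 → after 1×micro: -1 ⇒ (c0=1, c1=-1)
macro 4: S0 reads c1=-1 → after 3×micro: 0; S1 reads c0=0 → after 1×micro: 0 ⇒ (c0=0, c1=0)
macro 5: S0 reads c1=0 → after 3×micro: 1; S1 reads c0=1 → after 1×micro: -1 ⇒ (c0=1, c1=-1)
macro 6: S0 reads c1=-1 → after 3×micro: 0; S1 reads c0=0 → after 1×micro: 0 ⇒ (c0=0, c1=0)
macro 7: S0 reads c1=0 → after 3×micro: 1; S1 reads c0=1 → after 1×micro: -1 ⇒ (c0=1, c1=-1)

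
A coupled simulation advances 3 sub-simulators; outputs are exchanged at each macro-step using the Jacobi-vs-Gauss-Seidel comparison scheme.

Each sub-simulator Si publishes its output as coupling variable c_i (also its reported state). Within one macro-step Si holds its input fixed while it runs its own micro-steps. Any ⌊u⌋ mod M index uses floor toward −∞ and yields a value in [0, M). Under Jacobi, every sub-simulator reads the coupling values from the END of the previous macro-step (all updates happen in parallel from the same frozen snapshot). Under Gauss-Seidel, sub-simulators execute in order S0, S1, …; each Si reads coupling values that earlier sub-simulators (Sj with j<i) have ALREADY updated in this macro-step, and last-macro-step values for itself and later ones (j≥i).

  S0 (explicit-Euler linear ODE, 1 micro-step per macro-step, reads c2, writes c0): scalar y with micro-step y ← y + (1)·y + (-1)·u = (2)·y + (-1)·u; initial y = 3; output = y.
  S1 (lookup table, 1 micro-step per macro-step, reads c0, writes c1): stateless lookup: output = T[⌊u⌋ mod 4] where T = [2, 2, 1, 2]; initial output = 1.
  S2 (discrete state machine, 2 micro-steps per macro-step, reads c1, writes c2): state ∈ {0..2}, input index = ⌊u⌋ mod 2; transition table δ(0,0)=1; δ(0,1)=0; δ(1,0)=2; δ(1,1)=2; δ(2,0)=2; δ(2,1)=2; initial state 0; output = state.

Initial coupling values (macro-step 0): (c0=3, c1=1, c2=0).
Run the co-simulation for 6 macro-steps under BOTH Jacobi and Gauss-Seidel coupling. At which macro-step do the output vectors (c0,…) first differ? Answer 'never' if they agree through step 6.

[Jacobi] macro 1: S0 reads c2=0 → after 1×micro: 6; S1 reads c0=3 → after 1×micro: 2; S2 reads c1=1 → after 2×micro: 0 ⇒ (c0=6, c1=2, c2=0)
[Jacobi] macro 2: S0 reads c2=0 → after 1×micro: 12; S1 reads c0=6 → after 1×micro: 1; S2 reads c1=2 → after 2×micro: 2 ⇒ (c0=12, c1=1, c2=2)
[Jacobi] macro 3: S0 reads c2=2 → after 1×micro: 22; S1 reads c0=12 → after 1×micro: 2; S2 reads c1=1 → after 2×micro: 2 ⇒ (c0=22, c1=2, c2=2)
[Jacobi] macro 4: S0 reads c2=2 → after 1×micro: 42; S1 reads c0=22 → after 1×micro: 1; S2 reads c1=2 → after 2×micro: 2 ⇒ (c0=42, c1=1, c2=2)
[Jacobi] macro 5: S0 reads c2=2 → after 1×micro: 82; S1 reads c0=42 → after 1×micro: 1; S2 reads c1=1 → after 2×micro: 2 ⇒ (c0=82, c1=1, c2=2)
[Jacobi] macro 6: S0 reads c2=2 → after 1×micro: 162; S1 reads c0=82 → after 1×micro: 1; S2 reads c1=1 → after 2×micro: 2 ⇒ (c0=162, c1=1, c2=2)
[Gauss-Seidel] macro 1: S0 reads c2=0 → after 1×micro: 6; S1 reads c0=6 → after 1×micro: 1; S2 reads c1=1 → after 2×micro: 0 ⇒ (c0=6, c1=1, c2=0)
[Gauss-Seidel] macro 2: S0 reads c2=0 → after 1×micro: 12; S1 reads c0=12 → after 1×micro: 2; S2 reads c1=2 → after 2×micro: 2 ⇒ (c0=12, c1=2, c2=2)
[Gauss-Seidel] macro 3: S0 reads c2=2 → after 1×micro: 22; S1 reads c0=22 → after 1×micro: 1; S2 reads c1=1 → after 2×micro: 2 ⇒ (c0=22, c1=1, c2=2)
[Gauss-Seidel] macro 4: S0 reads c2=2 → after 1×micro: 42; S1 reads c0=42 → after 1×micro: 1; S2 reads c1=1 → after 2×micro: 2 ⇒ (c0=42, c1=1, c2=2)
[Gauss-Seidel] macro 5: S0 reads c2=2 → after 1×micro: 82; S1 reads c0=82 → after 1×micro: 1; S2 reads c1=1 → after 2×micro: 2 ⇒ (c0=82, c1=1, c2=2)
[Gauss-Seidel] macro 6: S0 reads c2=2 → after 1×micro: 162; S1 reads c0=162 → after 1×micro: 1; S2 reads c1=1 → after 2×micro: 2 ⇒ (c0=162, c1=1, c2=2)

first divergence at macro-step: 1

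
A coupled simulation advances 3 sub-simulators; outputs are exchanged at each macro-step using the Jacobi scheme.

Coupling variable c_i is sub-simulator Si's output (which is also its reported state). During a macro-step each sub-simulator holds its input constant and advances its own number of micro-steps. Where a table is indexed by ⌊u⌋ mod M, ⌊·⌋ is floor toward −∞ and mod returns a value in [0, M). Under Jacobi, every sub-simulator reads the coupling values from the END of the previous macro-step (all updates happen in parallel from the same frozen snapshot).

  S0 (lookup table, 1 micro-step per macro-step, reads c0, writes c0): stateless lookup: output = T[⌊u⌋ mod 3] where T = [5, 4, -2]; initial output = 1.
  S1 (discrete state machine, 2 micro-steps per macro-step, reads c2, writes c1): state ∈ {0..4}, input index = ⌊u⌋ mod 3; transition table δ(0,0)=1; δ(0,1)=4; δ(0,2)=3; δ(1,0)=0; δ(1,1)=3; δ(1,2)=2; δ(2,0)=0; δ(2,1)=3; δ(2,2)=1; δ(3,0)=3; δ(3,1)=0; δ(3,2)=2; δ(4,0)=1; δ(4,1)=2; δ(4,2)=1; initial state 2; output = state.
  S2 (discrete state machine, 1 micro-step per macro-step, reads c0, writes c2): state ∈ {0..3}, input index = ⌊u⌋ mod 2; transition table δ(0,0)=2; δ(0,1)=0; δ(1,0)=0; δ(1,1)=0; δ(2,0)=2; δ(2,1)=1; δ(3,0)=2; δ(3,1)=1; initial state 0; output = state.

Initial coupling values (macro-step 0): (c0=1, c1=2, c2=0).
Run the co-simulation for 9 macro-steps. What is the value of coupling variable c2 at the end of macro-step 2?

c2 at macro-step 2 = 2

macro 1: S0 reads c0=1 → after 1×micro: 4; S1 reads c2=0 → after 2×micro: 1; S2 reads c0=1 → after 1×micro: 0 ⇒ (c0=4, c1=1, c2=0)
macro 2: S0 reads c0=4 → after 1×micro: 4; S1 reads c2=0 → after 2×micro: 1; S2 reads c0=4 → after 1×micro: 2 ⇒ (c0=4, c1=1, c2=2)
macro 3: S0 reads c0=4 → after 1×micro: 4; S1 reads c2=2 → after 2×micro: 1; S2 reads c0=4 → after 1×micro: 2 ⇒ (c0=4, c1=1, c2=2)
macro 4: S0 reads c0=4 → after 1×micro: 4; S1 reads c2=2 → after 2×micro: 1; S2 reads c0=4 → after 1×micro: 2 ⇒ (c0=4, c1=1, c2=2)
macro 5: S0 reads c0=4 → after 1×micro: 4; S1 reads c2=2 → after 2×micro: 1; S2 reads c0=4 → after 1×micro: 2 ⇒ (c0=4, c1=1, c2=2)
macro 6: S0 reads c0=4 → after 1×micro: 4; S1 reads c2=2 → after 2×micro: 1; S2 reads c0=4 → after 1×micro: 2 ⇒ (c0=4, c1=1, c2=2)
macro 7: S0 reads c0=4 → after 1×micro: 4; S1 reads c2=2 → after 2×micro: 1; S2 reads c0=4 → after 1×micro: 2 ⇒ (c0=4, c1=1, c2=2)
macro 8: S0 reads c0=4 → after 1×micro: 4; S1 reads c2=2 → after 2×micro: 1; S2 reads c0=4 → after 1×micro: 2 ⇒ (c0=4, c1=1, c2=2)
macro 9: S0 reads c0=4 → after 1×micro: 4; S1 reads c2=2 → after 2×micro: 1; S2 reads c0=4 → after 1×micro: 2 ⇒ (c0=4, c1=1, c2=2)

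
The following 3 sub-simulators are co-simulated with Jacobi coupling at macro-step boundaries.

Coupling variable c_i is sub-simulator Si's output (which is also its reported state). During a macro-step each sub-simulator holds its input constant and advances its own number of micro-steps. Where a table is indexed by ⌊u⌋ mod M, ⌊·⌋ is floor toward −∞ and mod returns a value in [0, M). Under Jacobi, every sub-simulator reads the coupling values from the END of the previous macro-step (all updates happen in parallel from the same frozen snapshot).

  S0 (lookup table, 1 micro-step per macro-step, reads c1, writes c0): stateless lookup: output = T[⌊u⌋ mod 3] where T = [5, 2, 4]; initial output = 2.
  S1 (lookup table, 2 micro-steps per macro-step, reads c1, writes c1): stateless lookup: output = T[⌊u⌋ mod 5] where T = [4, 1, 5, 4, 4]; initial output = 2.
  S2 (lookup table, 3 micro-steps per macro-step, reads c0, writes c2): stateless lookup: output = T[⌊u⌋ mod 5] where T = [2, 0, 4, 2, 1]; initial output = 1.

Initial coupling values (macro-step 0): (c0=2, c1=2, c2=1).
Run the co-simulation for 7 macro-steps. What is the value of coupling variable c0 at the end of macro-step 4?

c0 at macro-step 4 = 2

macro 1: S0 reads c1=2 → after 1×micro: 4; S1 reads c1=2 → after 2×micro: 5; S2 reads c0=2 → after 3×micro: 4 ⇒ (c0=4, c1=5, c2=4)
macro 2: S0 reads c1=5 → after 1×micro: 4; S1 reads c1=5 → after 2×micro: 4; S2 reads c0=4 → after 3×micro: 1 ⇒ (c0=4, c1=4, c2=1)
macro 3: S0 reads c1=4 → after 1×micro: 2; S1 reads c1=4 → after 2×micro: 4; S2 reads c0=4 → after 3×micro: 1 ⇒ (c0=2, c1=4, c2=1)
macro 4: S0 reads c1=4 → after 1×micro: 2; S1 reads c1=4 → after 2×micro: 4; S2 reads c0=2 → after 3×micro: 4 ⇒ (c0=2, c1=4, c2=4)
macro 5: S0 reads c1=4 → after 1×micro: 2; S1 reads c1=4 → after 2×micro: 4; S2 reads c0=2 → after 3×micro: 4 ⇒ (c0=2, c1=4, c2=4)
macro 6: S0 reads c1=4 → after 1×micro: 2; S1 reads c1=4 → after 2×micro: 4; S2 reads c0=2 → after 3×micro: 4 ⇒ (c0=2, c1=4, c2=4)
macro 7: S0 reads c1=4 → after 1×micro: 2; S1 reads c1=4 → after 2×micro: 4; S2 reads c0=2 → after 3×micro: 4 ⇒ (c0=2, c1=4, c2=4)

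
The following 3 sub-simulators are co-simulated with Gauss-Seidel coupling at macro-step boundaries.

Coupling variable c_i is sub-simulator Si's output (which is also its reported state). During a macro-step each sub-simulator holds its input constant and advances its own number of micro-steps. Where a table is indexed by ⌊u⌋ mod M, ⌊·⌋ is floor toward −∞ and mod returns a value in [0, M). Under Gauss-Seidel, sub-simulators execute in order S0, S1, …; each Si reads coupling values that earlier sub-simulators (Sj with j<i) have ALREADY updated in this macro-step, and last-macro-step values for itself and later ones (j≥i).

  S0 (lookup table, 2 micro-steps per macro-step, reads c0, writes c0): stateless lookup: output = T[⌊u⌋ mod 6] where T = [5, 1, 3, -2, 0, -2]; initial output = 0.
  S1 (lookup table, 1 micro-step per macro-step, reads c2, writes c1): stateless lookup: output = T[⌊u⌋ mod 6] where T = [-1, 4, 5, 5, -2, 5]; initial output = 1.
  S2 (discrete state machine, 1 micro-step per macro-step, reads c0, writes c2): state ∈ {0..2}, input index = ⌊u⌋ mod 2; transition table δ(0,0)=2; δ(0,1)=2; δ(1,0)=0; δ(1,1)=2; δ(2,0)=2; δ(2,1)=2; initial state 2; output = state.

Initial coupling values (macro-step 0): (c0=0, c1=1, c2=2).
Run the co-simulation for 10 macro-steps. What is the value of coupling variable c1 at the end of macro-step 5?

macro 1: S0 reads c0=0 → after 2×micro: 5; S1 reads c2=2 → after 1×micro: 5; S2 reads c0=5 → after 1×micro: 2 ⇒ (c0=5, c1=5, c2=2)
macro 2: S0 reads c0=5 → after 2×micro: -2; S1 reads c2=2 → after 1×micro: 5; S2 reads c0=-2 → after 1×micro: 2 ⇒ (c0=-2, c1=5, c2=2)
macro 3: S0 reads c0=-2 → after 2×micro: 0; S1 reads c2=2 → after 1×micro: 5; S2 reads c0=0 → after 1×micro: 2 ⇒ (c0=0, c1=5, c2=2)
macro 4: S0 reads c0=0 → after 2×micro: 5; S1 reads c2=2 → after 1×micro: 5; S2 reads c0=5 → after 1×micro: 2 ⇒ (c0=5, c1=5, c2=2)
macro 5: S0 reads c0=5 → after 2×micro: -2; S1 reads c2=2 → after 1×micro: 5; S2 reads c0=-2 → after 1×micro: 2 ⇒ (c0=-2, c1=5, c2=2)
macro 6: S0 reads c0=-2 → after 2×micro: 0; S1 reads c2=2 → after 1×micro: 5; S2 reads c0=0 → after 1×micro: 2 ⇒ (c0=0, c1=5, c2=2)
macro 7: S0 reads c0=0 → after 2×micro: 5; S1 reads c2=2 → after 1×micro: 5; S2 reads c0=5 → after 1×micro: 2 ⇒ (c0=5, c1=5, c2=2)
macro 8: S0 reads c0=5 → after 2×micro: -2; S1 reads c2=2 → after 1×micro: 5; S2 reads c0=-2 → after 1×micro: 2 ⇒ (c0=-2, c1=5, c2=2)
macro 9: S0 reads c0=-2 → after 2×micro: 0; S1 reads c2=2 → after 1×micro: 5; S2 reads c0=0 → after 1×micro: 2 ⇒ (c0=0, c1=5, c2=2)
macro 10: S0 reads c0=0 → after 2×micro: 5; S1 reads c2=2 → after 1×micro: 5; S2 reads c0=5 → after 1×micro: 2 ⇒ (c0=5, c1=5, c2=2)

c1 at macro-step 5 = 5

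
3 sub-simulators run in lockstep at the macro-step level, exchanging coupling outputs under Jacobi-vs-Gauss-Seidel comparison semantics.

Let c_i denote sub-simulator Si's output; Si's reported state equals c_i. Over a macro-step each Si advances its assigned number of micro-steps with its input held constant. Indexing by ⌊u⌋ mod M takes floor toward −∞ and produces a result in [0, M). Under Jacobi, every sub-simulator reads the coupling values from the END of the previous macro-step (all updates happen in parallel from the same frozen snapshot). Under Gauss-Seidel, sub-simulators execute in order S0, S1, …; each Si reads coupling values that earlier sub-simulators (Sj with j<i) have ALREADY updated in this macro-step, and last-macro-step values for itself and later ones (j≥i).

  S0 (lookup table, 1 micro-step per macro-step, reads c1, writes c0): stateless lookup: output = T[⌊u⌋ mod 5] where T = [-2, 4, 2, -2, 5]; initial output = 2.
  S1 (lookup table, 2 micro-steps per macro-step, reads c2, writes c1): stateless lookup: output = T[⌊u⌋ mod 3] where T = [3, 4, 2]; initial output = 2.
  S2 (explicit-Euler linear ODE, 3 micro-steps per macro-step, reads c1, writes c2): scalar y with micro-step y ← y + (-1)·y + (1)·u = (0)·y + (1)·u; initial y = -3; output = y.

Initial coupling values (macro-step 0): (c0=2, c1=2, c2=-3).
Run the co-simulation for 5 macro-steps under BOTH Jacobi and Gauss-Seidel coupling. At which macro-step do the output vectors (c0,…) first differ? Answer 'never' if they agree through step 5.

[Jacobi] macro 1: S0 reads c1=2 → after 1×micro: 2; S1 reads c2=-3 → after 2×micro: 3; S2 reads c1=2 → after 3×micro: 2 ⇒ (c0=2, c1=3, c2=2)
[Jacobi] macro 2: S0 reads c1=3 → after 1×micro: -2; S1 reads c2=2 → after 2×micro: 2; S2 reads c1=3 → after 3×micro: 3 ⇒ (c0=-2, c1=2, c2=3)
[Jacobi] macro 3: S0 reads c1=2 → after 1×micro: 2; S1 reads c2=3 → after 2×micro: 3; S2 reads c1=2 → after 3×micro: 2 ⇒ (c0=2, c1=3, c2=2)
[Jacobi] macro 4: S0 reads c1=3 → after 1×micro: -2; S1 reads c2=2 → after 2×micro: 2; S2 reads c1=3 → after 3×micro: 3 ⇒ (c0=-2, c1=2, c2=3)
[Jacobi] macro 5: S0 reads c1=2 → after 1×micro: 2; S1 reads c2=3 → after 2×micro: 3; S2 reads c1=2 → after 3×micro: 2 ⇒ (c0=2, c1=3, c2=2)
[Gauss-Seidel] macro 1: S0 reads c1=2 → after 1×micro: 2; S1 reads c2=-3 → after 2×micro: 3; S2 reads c1=3 → after 3×micro: 3 ⇒ (c0=2, c1=3, c2=3)
[Gauss-Seidel] macro 2: S0 reads c1=3 → after 1×micro: -2; S1 reads c2=3 → after 2×micro: 3; S2 reads c1=3 → after 3×micro: 3 ⇒ (c0=-2, c1=3, c2=3)
[Gauss-Seidel] macro 3: S0 reads c1=3 → after 1×micro: -2; S1 reads c2=3 → after 2×micro: 3; S2 reads c1=3 → after 3×micro: 3 ⇒ (c0=-2, c1=3, c2=3)
[Gauss-Seidel] macro 4: S0 reads c1=3 → after 1×micro: -2; S1 reads c2=3 → after 2×micro: 3; S2 reads c1=3 → after 3×micro: 3 ⇒ (c0=-2, c1=3, c2=3)
[Gauss-Seidel] macro 5: S0 reads c1=3 → after 1×micro: -2; S1 reads c2=3 → after 2×micro: 3; S2 reads c1=3 → after 3×micro: 3 ⇒ (c0=-2, c1=3, c2=3)

first divergence at macro-step: 1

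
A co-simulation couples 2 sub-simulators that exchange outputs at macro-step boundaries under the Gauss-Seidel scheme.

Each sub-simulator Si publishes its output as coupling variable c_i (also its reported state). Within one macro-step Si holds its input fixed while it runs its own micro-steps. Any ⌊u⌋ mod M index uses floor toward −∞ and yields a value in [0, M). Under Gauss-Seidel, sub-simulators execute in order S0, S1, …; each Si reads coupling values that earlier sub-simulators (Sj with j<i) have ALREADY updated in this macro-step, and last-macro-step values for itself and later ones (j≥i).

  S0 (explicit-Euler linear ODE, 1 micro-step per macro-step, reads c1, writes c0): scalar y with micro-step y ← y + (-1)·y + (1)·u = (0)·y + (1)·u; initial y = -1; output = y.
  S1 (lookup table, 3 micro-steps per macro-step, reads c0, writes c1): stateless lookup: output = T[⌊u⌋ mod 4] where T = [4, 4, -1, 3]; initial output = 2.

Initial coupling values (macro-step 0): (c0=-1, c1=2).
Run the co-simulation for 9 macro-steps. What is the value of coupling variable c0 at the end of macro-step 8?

macro 1: S0 reads c1=2 → after 1×micro: 2; S1 reads c0=2 → after 3×micro: -1 ⇒ (c0=2, c1=-1)
macro 2: S0 reads c1=-1 → after 1×micro: -1; S1 reads c0=-1 → after 3×micro: 3 ⇒ (c0=-1, c1=3)
macro 3: S0 reads c1=3 → after 1×micro: 3; S1 reads c0=3 → after 3×micro: 3 ⇒ (c0=3, c1=3)
macro 4: S0 reads c1=3 → after 1×micro: 3; S1 reads c0=3 → after 3×micro: 3 ⇒ (c0=3, c1=3)
macro 5: S0 reads c1=3 → after 1×micro: 3; S1 reads c0=3 → after 3×micro: 3 ⇒ (c0=3, c1=3)
macro 6: S0 reads c1=3 → after 1×micro: 3; S1 reads c0=3 → after 3×micro: 3 ⇒ (c0=3, c1=3)
macro 7: S0 reads c1=3 → after 1×micro: 3; S1 reads c0=3 → after 3×micro: 3 ⇒ (c0=3, c1=3)
macro 8: S0 reads c1=3 → after 1×micro: 3; S1 reads c0=3 → after 3×micro: 3 ⇒ (c0=3, c1=3)
macro 9: S0 reads c1=3 → after 1×micro: 3; S1 reads c0=3 → after 3×micro: 3 ⇒ (c0=3, c1=3)

c0 at macro-step 8 = 3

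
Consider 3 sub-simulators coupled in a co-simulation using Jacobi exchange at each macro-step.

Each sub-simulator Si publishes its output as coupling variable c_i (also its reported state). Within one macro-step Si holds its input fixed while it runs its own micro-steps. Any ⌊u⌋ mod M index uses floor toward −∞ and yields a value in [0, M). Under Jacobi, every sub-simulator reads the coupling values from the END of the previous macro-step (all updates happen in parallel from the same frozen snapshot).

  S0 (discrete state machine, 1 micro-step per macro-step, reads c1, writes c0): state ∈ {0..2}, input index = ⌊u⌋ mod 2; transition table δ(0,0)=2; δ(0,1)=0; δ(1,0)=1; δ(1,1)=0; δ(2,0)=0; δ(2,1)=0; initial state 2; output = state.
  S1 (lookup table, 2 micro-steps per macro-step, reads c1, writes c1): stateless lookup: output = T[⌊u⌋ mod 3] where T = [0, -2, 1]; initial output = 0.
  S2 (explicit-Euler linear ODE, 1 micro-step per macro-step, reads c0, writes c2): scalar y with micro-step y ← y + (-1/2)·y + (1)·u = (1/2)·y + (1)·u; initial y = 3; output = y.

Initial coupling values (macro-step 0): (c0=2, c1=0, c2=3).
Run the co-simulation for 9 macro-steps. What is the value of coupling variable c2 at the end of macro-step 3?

macro 1: S0 reads c1=0 → after 1×micro: 0; S1 reads c1=0 → after 2×micro: 0; S2 reads c0=2 → after 1×micro: 7/2 ⇒ (c0=0, c1=0, c2=7/2)
macro 2: S0 reads c1=0 → after 1×micro: 2; S1 reads c1=0 → after 2×micro: 0; S2 reads c0=0 → after 1×micro: 7/4 ⇒ (c0=2, c1=0, c2=7/4)
macro 3: S0 reads c1=0 → after 1×micro: 0; S1 reads c1=0 → after 2×micro: 0; S2 reads c0=2 → after 1×micro: 23/8 ⇒ (c0=0, c1=0, c2=23/8)
macro 4: S0 reads c1=0 → after 1×micro: 2; S1 reads c1=0 → after 2×micro: 0; S2 reads c0=0 → after 1×micro: 23/16 ⇒ (c0=2, c1=0, c2=23/16)
macro 5: S0 reads c1=0 → after 1×micro: 0; S1 reads c1=0 → after 2×micro: 0; S2 reads c0=2 → after 1×micro: 87/32 ⇒ (c0=0, c1=0, c2=87/32)
macro 6: S0 reads c1=0 → after 1×micro: 2; S1 reads c1=0 → after 2×micro: 0; S2 reads c0=0 → after 1×micro: 87/64 ⇒ (c0=2, c1=0, c2=87/64)
macro 7: S0 reads c1=0 → after 1×micro: 0; S1 reads c1=0 → after 2×micro: 0; S2 reads c0=2 → after 1×micro: 343/128 ⇒ (c0=0, c1=0, c2=343/128)
macro 8: S0 reads c1=0 → after 1×micro: 2; S1 reads c1=0 → after 2×micro: 0; S2 reads c0=0 → after 1×micro: 343/256 ⇒ (c0=2, c1=0, c2=343/256)
macro 9: S0 reads c1=0 → after 1×micro: 0; S1 reads c1=0 → after 2×micro: 0; S2 reads c0=2 → after 1×micro: 1367/512 ⇒ (c0=0, c1=0, c2=1367/512)

c2 at macro-step 3 = 23/8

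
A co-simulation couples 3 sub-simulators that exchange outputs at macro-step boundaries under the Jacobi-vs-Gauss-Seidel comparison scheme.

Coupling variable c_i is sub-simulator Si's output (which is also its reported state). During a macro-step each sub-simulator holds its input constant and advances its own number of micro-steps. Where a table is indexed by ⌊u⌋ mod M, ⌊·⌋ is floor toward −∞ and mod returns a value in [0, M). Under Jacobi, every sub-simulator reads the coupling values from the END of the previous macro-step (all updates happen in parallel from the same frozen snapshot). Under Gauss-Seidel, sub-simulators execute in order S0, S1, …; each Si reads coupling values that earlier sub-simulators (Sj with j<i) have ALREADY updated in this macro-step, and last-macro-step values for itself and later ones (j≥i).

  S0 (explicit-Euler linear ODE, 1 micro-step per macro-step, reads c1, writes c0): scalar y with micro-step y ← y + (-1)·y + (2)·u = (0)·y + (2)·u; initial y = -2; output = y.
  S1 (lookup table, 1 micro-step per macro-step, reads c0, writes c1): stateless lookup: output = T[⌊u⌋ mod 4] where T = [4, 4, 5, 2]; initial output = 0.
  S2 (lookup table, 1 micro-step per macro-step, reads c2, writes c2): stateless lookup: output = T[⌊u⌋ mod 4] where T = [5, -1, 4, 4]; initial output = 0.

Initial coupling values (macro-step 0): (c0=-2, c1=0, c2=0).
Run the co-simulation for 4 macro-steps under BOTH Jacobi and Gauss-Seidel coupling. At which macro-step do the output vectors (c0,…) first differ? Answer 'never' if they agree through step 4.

first divergence at macro-step: 1

[Jacobi] macro 1: S0 reads c1=0 → after 1×micro: 0; S1 reads c0=-2 → after 1×micro: 5; S2 reads c2=0 → after 1×micro: 5 ⇒ (c0=0, c1=5, c2=5)
[Jacobi] macro 2: S0 reads c1=5 → after 1×micro: 10; S1 reads c0=0 → after 1×micro: 4; S2 reads c2=5 → after 1×micro: -1 ⇒ (c0=10, c1=4, c2=-1)
[Jacobi] macro 3: S0 reads c1=4 → after 1×micro: 8; S1 reads c0=10 → after 1×micro: 5; S2 reads c2=-1 → after 1×micro: 4 ⇒ (c0=8, c1=5, c2=4)
[Jacobi] macro 4: S0 reads c1=5 → after 1×micro: 10; S1 reads c0=8 → after 1×micro: 4; S2 reads c2=4 → after 1×micro: 5 ⇒ (c0=10, c1=4, c2=5)
[Gauss-Seidel] macro 1: S0 reads c1=0 → after 1×micro: 0; S1 reads c0=0 → after 1×micro: 4; S2 reads c2=0 → after 1×micro: 5 ⇒ (c0=0, c1=4, c2=5)
[Gauss-Seidel] macro 2: S0 reads c1=4 → after 1×micro: 8; S1 reads c0=8 → after 1×micro: 4; S2 reads c2=5 → after 1×micro: -1 ⇒ (c0=8, c1=4, c2=-1)
[Gauss-Seidel] macro 3: S0 reads c1=4 → after 1×micro: 8; S1 reads c0=8 → after 1×micro: 4; S2 reads c2=-1 → after 1×micro: 4 ⇒ (c0=8, c1=4, c2=4)
[Gauss-Seidel] macro 4: S0 reads c1=4 → after 1×micro: 8; S1 reads c0=8 → after 1×micro: 4; S2 reads c2=4 → after 1×micro: 5 ⇒ (c0=8, c1=4, c2=5)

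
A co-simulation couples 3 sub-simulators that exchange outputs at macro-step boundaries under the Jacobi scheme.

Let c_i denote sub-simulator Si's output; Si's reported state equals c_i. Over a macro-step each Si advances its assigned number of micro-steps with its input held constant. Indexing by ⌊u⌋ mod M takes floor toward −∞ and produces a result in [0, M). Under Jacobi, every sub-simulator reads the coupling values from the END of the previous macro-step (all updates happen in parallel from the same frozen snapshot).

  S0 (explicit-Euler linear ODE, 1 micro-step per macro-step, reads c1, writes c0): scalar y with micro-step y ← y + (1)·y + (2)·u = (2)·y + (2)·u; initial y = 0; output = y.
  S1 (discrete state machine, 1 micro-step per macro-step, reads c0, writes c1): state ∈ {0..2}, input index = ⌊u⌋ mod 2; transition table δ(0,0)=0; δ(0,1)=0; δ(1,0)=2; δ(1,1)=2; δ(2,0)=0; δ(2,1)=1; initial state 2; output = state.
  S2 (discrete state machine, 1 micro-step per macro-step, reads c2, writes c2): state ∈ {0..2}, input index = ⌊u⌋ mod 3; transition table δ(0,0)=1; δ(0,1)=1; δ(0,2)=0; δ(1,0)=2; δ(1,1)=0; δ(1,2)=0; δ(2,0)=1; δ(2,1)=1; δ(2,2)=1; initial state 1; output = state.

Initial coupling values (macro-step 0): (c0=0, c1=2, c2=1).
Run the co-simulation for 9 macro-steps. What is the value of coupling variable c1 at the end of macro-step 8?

macro 1: S0 reads c1=2 → after 1×micro: 4; S1 reads c0=0 → after 1×micro: 0; S2 reads c2=1 → after 1×micro: 0 ⇒ (c0=4, c1=0, c2=0)
macro 2: S0 reads c1=0 → after 1×micro: 8; S1 reads c0=4 → after 1×micro: 0; S2 reads c2=0 → after 1×micro: 1 ⇒ (c0=8, c1=0, c2=1)
macro 3: S0 reads c1=0 → after 1×micro: 16; S1 reads c0=8 → after 1×micro: 0; S2 reads c2=1 → after 1×micro: 0 ⇒ (c0=16, c1=0, c2=0)
macro 4: S0 reads c1=0 → after 1×micro: 32; S1 reads c0=16 → after 1×micro: 0; S2 reads c2=0 → after 1×micro: 1 ⇒ (c0=32, c1=0, c2=1)
macro 5: S0 reads c1=0 → after 1×micro: 64; S1 reads c0=32 → after 1×micro: 0; S2 reads c2=1 → after 1×micro: 0 ⇒ (c0=64, c1=0, c2=0)
macro 6: S0 reads c1=0 → after 1×micro: 128; S1 reads c0=64 → after 1×micro: 0; S2 reads c2=0 → after 1×micro: 1 ⇒ (c0=128, c1=0, c2=1)
macro 7: S0 reads c1=0 → after 1×micro: 256; S1 reads c0=128 → after 1×micro: 0; S2 reads c2=1 → after 1×micro: 0 ⇒ (c0=256, c1=0, c2=0)
macro 8: S0 reads c1=0 → after 1×micro: 512; S1 reads c0=256 → after 1×micro: 0; S2 reads c2=0 → after 1×micro: 1 ⇒ (c0=512, c1=0, c2=1)
macro 9: S0 reads c1=0 → after 1×micro: 1024; S1 reads c0=512 → after 1×micro: 0; S2 reads c2=1 → after 1×micro: 0 ⇒ (c0=1024, c1=0, c2=0)

c1 at macro-step 8 = 0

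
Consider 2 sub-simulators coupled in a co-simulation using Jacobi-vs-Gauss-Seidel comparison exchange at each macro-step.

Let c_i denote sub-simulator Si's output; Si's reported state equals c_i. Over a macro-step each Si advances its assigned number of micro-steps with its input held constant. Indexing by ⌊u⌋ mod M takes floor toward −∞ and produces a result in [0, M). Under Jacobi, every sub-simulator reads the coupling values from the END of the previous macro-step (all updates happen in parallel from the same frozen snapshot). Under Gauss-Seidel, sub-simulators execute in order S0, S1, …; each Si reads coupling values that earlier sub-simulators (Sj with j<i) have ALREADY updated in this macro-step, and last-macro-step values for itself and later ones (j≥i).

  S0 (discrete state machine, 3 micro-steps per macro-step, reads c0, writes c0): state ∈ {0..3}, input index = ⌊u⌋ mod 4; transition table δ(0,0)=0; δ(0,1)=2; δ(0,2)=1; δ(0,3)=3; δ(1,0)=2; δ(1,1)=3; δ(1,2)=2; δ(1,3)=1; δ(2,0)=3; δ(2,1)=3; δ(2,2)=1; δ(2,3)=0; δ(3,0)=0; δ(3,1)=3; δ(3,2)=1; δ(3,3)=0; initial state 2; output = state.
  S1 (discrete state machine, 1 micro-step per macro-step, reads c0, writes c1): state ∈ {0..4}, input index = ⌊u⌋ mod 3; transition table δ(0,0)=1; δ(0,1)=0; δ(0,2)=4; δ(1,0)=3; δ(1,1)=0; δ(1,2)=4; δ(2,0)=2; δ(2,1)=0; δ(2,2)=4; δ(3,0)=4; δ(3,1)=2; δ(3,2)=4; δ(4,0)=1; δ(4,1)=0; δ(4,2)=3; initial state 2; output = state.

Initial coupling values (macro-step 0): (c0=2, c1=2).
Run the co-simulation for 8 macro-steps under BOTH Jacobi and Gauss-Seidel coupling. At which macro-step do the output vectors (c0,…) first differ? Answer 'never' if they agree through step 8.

first divergence at macro-step: 1

[Jacobi] macro 1: S0 reads c0=2 → after 3×micro: 1; S1 reads c0=2 → after 1×micro: 4 ⇒ (c0=1, c1=4)
[Jacobi] macro 2: S0 reads c0=1 → after 3×micro: 3; S1 reads c0=1 → after 1×micro: 0 ⇒ (c0=3, c1=0)
[Jacobi] macro 3: S0 reads c0=3 → after 3×micro: 0; S1 reads c0=3 → after 1×micro: 1 ⇒ (c0=0, c1=1)
[Jacobi] macro 4: S0 reads c0=0 → after 3×micro: 0; S1 reads c0=0 → after 1×micro: 3 ⇒ (c0=0, c1=3)
[Jacobi] macro 5: S0 reads c0=0 → after 3×micro: 0; S1 reads c0=0 → after 1×micro: 4 ⇒ (c0=0, c1=4)
[Jacobi] macro 6: S0 reads c0=0 → after 3×micro: 0; S1 reads c0=0 → after 1×micro: 1 ⇒ (c0=0, c1=1)
[Jacobi] macro 7: S0 reads c0=0 → after 3×micro: 0; S1 reads c0=0 → after 1×micro: 3 ⇒ (c0=0, c1=3)
[Jacobi] macro 8: S0 reads c0=0 → after 3×micro: 0; S1 reads c0=0 → after 1×micro: 4 ⇒ (c0=0, c1=4)
[Gauss-Seidel] macro 1: S0 reads c0=2 → after 3×micro: 1; S1 reads c0=1 → after 1×micro: 0 ⇒ (c0=1, c1=0)
[Gauss-Seidel] macro 2: S0 reads c0=1 → after 3×micro: 3; S1 reads c0=3 → after 1×micro: 1 ⇒ (c0=3, c1=1)
[Gauss-Seidel] macro 3: S0 reads c0=3 → after 3×micro: 0; S1 reads c0=0 → after 1×micro: 3 ⇒ (c0=0, c1=3)
[Gauss-Seidel] macro 4: S0 reads c0=0 → after 3×micro: 0; S1 reads c0=0 → after 1×micro: 4 ⇒ (c0=0, c1=4)
[Gauss-Seidel] macro 5: S0 reads c0=0 → after 3×micro: 0; S1 reads c0=0 → after 1×micro: 1 ⇒ (c0=0, c1=1)
[Gauss-Seidel] macro 6: S0 reads c0=0 → after 3×micro: 0; S1 reads c0=0 → after 1×micro: 3 ⇒ (c0=0, c1=3)
[Gauss-Seidel] macro 7: S0 reads c0=0 → after 3×micro: 0; S1 reads c0=0 → after 1×micro: 4 ⇒ (c0=0, c1=4)
[Gauss-Seidel] macro 8: S0 reads c0=0 → after 3×micro: 0; S1 reads c0=0 → after 1×micro: 1 ⇒ (c0=0, c1=1)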